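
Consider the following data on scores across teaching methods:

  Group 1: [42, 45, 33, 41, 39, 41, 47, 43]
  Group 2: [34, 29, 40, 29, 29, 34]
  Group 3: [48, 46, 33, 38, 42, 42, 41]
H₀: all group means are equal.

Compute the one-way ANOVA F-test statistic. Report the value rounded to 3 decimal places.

test statistic = 8.278

Group means [41.38, 32.50, 41.43], grand mean 38.857
SSB = Σnᵢ(x̄ᵢ−x̄)² = 339.482; SSW = ΣΣ(x−x̄ᵢ)² = 369.089
MSB = 339.482/2 = 169.7411; MSW = 369.089/18 = 20.5050
F = MSB/MSW = 8.2780
df = (2, 18)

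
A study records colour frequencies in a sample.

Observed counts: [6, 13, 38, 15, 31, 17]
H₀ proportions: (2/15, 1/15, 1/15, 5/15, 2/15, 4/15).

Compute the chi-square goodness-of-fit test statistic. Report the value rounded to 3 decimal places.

test statistic = 158.594

n = 120; E_i = n·p_i = [16.00, 8.00, 8.00, 40.00, 16.00, 32.00]
χ² = (6−16.00)²/16.00 + (13−8.00)²/8.00 + (38−8.00)²/8.00 + (15−40.00)²/40.00 + (31−16.00)²/16.00 + (17−32.00)²/32.00 = 158.5938
df = 5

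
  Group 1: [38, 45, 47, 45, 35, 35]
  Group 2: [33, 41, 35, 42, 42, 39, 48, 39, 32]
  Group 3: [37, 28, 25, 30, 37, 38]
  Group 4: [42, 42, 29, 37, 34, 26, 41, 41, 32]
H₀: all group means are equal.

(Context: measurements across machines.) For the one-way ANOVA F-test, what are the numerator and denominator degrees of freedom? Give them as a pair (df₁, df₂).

degrees of freedom = [3, 26]

k = 4 groups, N = 30 total
df = (k−1, N−k) = (4−1, 30−4) = (3, 26)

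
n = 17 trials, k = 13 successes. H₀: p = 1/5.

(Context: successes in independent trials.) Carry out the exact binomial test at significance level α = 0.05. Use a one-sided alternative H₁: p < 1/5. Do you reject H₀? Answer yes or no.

reject H₀: no

Exact binomial: n=17, k=13, p₀=1/5=0.2000
P(X≤13) from Σ C(n,i)·p₀^i·(1−p₀)^(n−i)
p-value (one-sided, H₁ less) = 1.00000
At α=0.05: p ≥ α → fail to reject H₀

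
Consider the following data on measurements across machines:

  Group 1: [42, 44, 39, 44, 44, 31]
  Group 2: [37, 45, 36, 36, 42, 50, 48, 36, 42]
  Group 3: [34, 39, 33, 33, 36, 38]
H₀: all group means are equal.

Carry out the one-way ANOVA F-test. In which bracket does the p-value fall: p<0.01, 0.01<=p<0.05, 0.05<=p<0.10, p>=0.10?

p-value bracket: 0.05<=p<0.10

Group means [40.67, 41.33, 35.50], grand mean 39.476
SSB = Σnᵢ(x̄ᵢ−x̄)² = 134.405; SSW = ΣΣ(x−x̄ᵢ)² = 402.833
MSB = 134.405/2 = 67.2024; MSW = 402.833/18 = 22.3796
F = MSB/MSW = 3.0028
df = (2, 18)
p-value (upper-tail) = 0.07493
→ bracket: 0.05<=p<0.10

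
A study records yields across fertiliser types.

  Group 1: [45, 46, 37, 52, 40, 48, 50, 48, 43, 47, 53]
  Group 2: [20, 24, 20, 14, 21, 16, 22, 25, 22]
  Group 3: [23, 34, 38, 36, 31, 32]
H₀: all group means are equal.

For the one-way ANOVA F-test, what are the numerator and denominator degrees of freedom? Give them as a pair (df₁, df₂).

degrees of freedom = [2, 23]

k = 3 groups, N = 26 total
df = (k−1, N−k) = (3−1, 26−3) = (2, 23)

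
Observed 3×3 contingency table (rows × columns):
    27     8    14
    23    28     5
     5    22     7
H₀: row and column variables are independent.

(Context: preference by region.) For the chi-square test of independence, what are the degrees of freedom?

degrees of freedom = 4

df = (r−1)(c−1) = (3−1)·(3−1) = 4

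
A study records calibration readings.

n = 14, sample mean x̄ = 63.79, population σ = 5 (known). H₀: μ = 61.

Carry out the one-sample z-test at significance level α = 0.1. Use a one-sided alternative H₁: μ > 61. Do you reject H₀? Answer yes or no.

reject H₀: yes

SE = σ/√n = 5/√14 = 1.3363
z = (x̄−μ₀)/SE = (63.79−61)/1.3363 = 2.0878
p-value (one-sided, H₁ greater) = 0.01841
At α=0.1: p < α → reject H₀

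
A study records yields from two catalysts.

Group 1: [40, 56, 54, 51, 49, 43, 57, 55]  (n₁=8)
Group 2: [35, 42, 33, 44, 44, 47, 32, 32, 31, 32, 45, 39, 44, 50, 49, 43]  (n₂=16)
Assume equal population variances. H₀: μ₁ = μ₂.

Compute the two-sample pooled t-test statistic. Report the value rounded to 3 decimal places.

test statistic = 3.714

x̄₁=50.625, s₁=6.255, n₁=8
x̄₂=40.125, s₂=6.652, n₂=16
s_p² = [7·6.255² + 15·6.652²]/22 = 42.6193
SE = √(s_p²·(1/8+1/16)) = 2.8269
t = (50.625−40.125)/2.8269 = 3.7144
df = 22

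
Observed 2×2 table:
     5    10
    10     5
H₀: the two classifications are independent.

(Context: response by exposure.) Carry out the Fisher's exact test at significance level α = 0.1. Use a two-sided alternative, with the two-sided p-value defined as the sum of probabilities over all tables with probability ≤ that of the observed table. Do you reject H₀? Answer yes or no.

reject H₀: no

Margins: r₁=15, r₂=15, c₁=15, c₂=15, n=30
p_obs = C(15,5)·C(15,10)/C(30,15); sum pmf over tables with pmf ≤ p_obs
p-value (two-sided) = 0.14311
At α=0.1: p ≥ α → fail to reject H₀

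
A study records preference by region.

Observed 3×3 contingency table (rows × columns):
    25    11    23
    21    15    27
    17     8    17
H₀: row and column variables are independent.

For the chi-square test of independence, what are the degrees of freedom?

df = (r−1)(c−1) = (3−1)·(3−1) = 4

degrees of freedom = 4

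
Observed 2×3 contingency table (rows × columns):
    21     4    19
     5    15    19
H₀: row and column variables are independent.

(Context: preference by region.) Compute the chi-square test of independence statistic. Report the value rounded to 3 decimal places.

test statistic = 15.971

Row totals [44, 39], col totals [26, 19, 38], n=83
χ² = (21−13.78)²/13.78 + (4−10.07)²/10.07 + (19−20.14)²/20.14 + (5−12.22)²/12.22 + (15−8.93)²/8.93 + (19−17.86)²/17.86 = 15.9713
df = 2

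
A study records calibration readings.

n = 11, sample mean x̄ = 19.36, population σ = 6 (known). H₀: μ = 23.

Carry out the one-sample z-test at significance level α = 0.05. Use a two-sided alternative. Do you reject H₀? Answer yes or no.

SE = σ/√n = 6/√11 = 1.8091
z = (x̄−μ₀)/SE = (19.36−23)/1.8091 = -2.0121
p-value (two-sided) = 0.04421
At α=0.05: p < α → reject H₀

reject H₀: yes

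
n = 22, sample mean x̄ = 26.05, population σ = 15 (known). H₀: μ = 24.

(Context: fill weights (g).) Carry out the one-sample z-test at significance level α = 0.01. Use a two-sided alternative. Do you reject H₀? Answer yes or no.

SE = σ/√n = 15/√22 = 3.1980
z = (x̄−μ₀)/SE = (26.05−24)/3.1980 = 0.6410
p-value (two-sided) = 0.52151
At α=0.01: p ≥ α → fail to reject H₀

reject H₀: no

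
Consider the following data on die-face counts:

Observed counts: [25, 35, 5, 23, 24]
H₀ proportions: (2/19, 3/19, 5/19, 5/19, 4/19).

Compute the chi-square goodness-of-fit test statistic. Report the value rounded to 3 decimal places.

n = 112; E_i = n·p_i = [11.79, 17.68, 29.47, 29.47, 23.58]
χ² = (25−11.79)²/11.79 + (35−17.68)²/17.68 + (5−29.47)²/29.47 + (23−29.47)²/29.47 + (24−23.58)²/23.58 = 53.5092
df = 4

test statistic = 53.509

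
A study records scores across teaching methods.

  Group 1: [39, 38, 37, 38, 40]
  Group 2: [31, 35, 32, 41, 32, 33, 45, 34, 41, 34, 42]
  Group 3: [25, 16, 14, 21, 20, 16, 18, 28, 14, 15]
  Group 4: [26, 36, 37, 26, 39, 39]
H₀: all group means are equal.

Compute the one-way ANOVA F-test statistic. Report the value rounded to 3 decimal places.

test statistic = 31.197

Group means [38.40, 36.36, 18.70, 33.83], grand mean 30.688
SSB = Σnᵢ(x̄ᵢ−x̄)² = 2148.196; SSW = ΣΣ(x−x̄ᵢ)² = 642.679
MSB = 2148.196/3 = 716.0654; MSW = 642.679/28 = 22.9528
F = MSB/MSW = 31.1973
df = (3, 28)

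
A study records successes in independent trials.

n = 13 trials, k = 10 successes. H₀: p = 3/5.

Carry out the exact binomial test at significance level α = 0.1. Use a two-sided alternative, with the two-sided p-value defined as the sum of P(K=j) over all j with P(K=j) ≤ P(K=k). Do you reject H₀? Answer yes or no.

Exact binomial: n=13, k=10, p₀=3/5=0.6000
P(X=j) = C(n,j)·p₀^j·(1−p₀)^(n−j); p = Σ P(X=j) over j with P(X=j) ≤ P(X=10)
p-value (two-sided) = 0.26625
At α=0.1: p ≥ α → fail to reject H₀

reject H₀: no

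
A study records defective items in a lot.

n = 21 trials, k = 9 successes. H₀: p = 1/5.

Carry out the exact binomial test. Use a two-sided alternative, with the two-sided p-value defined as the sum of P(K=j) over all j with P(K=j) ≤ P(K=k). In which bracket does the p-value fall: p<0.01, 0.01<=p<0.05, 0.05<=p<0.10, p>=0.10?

Exact binomial: n=21, k=9, p₀=1/5=0.2000
P(X=j) = C(n,j)·p₀^j·(1−p₀)^(n−j); p = Σ P(X=j) over j with P(X=j) ≤ P(X=9)
p-value (two-sided) = 0.02364
→ bracket: 0.01<=p<0.05

p-value bracket: 0.01<=p<0.05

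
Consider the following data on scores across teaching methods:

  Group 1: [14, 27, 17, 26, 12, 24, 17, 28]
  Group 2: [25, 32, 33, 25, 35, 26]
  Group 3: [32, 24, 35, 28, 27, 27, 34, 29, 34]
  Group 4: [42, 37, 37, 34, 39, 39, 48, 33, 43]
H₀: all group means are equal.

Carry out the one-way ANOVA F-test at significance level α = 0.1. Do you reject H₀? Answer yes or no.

reject H₀: yes

Group means [20.62, 29.33, 30.00, 39.11], grand mean 30.094
SSB = Σnᵢ(x̄ᵢ−x̄)² = 1452.622; SSW = ΣΣ(x−x̄ᵢ)² = 676.097
MSB = 1452.622/3 = 484.2072; MSW = 676.097/28 = 24.1463
F = MSB/MSW = 20.0530
df = (3, 28)
p-value (upper-tail) = 0.00000
At α=0.1: p < α → reject H₀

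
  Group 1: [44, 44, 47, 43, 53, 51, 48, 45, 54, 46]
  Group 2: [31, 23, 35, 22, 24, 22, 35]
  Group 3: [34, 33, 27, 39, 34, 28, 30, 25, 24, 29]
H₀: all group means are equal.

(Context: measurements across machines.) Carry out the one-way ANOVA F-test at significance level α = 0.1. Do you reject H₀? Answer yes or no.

reject H₀: yes

Group means [47.50, 27.43, 30.30], grand mean 35.926
SSB = Σnᵢ(x̄ᵢ−x̄)² = 2161.538; SSW = ΣΣ(x−x̄ᵢ)² = 552.314
MSB = 2161.538/2 = 1080.7688; MSW = 552.314/24 = 23.0131
F = MSB/MSW = 46.9632
df = (2, 24)
p-value (upper-tail) = 0.00000
At α=0.1: p < α → reject H₀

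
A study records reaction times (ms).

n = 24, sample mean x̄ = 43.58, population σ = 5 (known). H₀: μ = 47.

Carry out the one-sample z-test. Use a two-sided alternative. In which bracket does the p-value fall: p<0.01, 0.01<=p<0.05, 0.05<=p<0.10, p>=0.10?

SE = σ/√n = 5/√24 = 1.0206
z = (x̄−μ₀)/SE = (43.58−47)/1.0206 = -3.3509
p-value (two-sided) = 0.00081
→ bracket: p<0.01

p-value bracket: p<0.01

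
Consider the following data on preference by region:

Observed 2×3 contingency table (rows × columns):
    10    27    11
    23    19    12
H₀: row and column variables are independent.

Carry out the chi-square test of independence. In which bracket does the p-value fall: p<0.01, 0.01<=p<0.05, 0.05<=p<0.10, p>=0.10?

p-value bracket: 0.01<=p<0.05

Row totals [48, 54], col totals [33, 46, 23], n=102
χ² = (10−15.53)²/15.53 + (27−21.65)²/21.65 + (11−10.82)²/10.82 + (23−17.47)²/17.47 + (19−24.35)²/24.35 + (12−12.18)²/12.18 = 6.2246
df = 2
p-value (upper-tail) = 0.04450
→ bracket: 0.01<=p<0.05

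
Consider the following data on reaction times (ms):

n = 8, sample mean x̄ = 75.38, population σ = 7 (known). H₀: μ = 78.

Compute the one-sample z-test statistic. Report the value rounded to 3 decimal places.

test statistic = -1.059

SE = σ/√n = 7/√8 = 2.4749
z = (x̄−μ₀)/SE = (75.38−78)/2.4749 = -1.0586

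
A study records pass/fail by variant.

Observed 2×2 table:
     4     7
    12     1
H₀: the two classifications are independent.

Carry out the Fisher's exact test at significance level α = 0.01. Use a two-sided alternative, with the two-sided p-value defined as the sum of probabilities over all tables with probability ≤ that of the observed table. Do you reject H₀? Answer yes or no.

reject H₀: yes

Margins: r₁=11, r₂=13, c₁=16, c₂=8, n=24
p_obs = C(11,4)·C(13,12)/C(24,16); sum pmf over tables with pmf ≤ p_obs
p-value (two-sided) = 0.00781
At α=0.01: p < α → reject H₀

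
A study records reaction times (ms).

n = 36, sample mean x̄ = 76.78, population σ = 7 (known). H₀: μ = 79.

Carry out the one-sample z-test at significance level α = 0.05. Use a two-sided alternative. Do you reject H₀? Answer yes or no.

SE = σ/√n = 7/√36 = 1.1667
z = (x̄−μ₀)/SE = (76.78−79)/1.1667 = -1.9029
p-value (two-sided) = 0.05706
At α=0.05: p ≥ α → fail to reject H₀

reject H₀: no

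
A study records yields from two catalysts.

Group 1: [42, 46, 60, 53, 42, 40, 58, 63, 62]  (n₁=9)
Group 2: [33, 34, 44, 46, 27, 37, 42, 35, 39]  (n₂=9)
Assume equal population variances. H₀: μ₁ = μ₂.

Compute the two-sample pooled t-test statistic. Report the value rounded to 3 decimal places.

test statistic = 3.870

x̄₁=51.778, s₁=9.365, n₁=9
x̄₂=37.444, s₂=5.981, n₂=9
s_p² = [8·9.365² + 8·5.981²]/16 = 61.7361
SE = √(s_p²·(1/9+1/9)) = 3.7039
t = (51.778−37.444)/3.7039 = 3.8698
df = 16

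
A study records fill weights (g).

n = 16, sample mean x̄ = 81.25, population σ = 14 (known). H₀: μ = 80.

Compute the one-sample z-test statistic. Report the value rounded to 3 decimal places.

SE = σ/√n = 14/√16 = 3.5000
z = (x̄−μ₀)/SE = (81.25−80)/3.5000 = 0.3571

test statistic = 0.357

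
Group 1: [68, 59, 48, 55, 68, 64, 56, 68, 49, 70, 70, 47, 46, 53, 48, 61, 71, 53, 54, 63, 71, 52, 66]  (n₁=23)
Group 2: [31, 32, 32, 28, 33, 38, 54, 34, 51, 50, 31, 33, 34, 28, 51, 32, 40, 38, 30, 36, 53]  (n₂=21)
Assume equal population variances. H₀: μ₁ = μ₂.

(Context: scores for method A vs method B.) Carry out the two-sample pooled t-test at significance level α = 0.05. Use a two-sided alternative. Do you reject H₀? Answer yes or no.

x̄₁=59.130, s₁=8.771, n₁=23
x̄₂=37.571, s₂=8.715, n₂=21
s_p² = [22·8.771² + 20·8.715²]/42 = 76.4703
SE = √(s_p²·(1/23+1/21)) = 2.6394
t = (59.130−37.571)/2.6394 = 8.1683
df = 42
p-value (two-sided) = 0.00000
At α=0.05: p < α → reject H₀

reject H₀: yes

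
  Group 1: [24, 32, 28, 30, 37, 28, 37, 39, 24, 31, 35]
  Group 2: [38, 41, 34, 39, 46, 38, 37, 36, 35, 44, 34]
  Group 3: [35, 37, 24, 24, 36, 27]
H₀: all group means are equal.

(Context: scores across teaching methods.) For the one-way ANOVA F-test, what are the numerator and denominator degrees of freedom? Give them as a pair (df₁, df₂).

k = 3 groups, N = 28 total
df = (k−1, N−k) = (3−1, 28−3) = (2, 25)

degrees of freedom = [2, 25]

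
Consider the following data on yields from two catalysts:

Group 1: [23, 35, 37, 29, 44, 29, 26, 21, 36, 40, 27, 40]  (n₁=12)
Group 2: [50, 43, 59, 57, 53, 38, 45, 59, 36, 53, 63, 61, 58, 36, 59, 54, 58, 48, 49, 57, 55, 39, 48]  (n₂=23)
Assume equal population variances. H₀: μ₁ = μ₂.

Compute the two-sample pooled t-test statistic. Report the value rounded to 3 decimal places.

x̄₁=32.250, s₁=7.399, n₁=12
x̄₂=51.217, s₂=8.323, n₂=23
s_p² = [11·7.399² + 22·8.323²]/33 = 64.4292
SE = √(s_p²·(1/12+1/23)) = 2.8584
t = (32.250−51.217)/2.8584 = -6.6357
df = 33

test statistic = -6.636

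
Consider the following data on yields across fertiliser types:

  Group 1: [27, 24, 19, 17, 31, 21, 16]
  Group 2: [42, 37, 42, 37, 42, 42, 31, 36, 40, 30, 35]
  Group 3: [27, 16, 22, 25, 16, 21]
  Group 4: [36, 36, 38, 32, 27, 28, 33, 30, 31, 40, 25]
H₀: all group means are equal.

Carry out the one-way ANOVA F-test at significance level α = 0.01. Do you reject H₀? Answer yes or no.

reject H₀: yes

Group means [22.14, 37.64, 21.17, 32.36], grand mean 30.057
SSB = Σnᵢ(x̄ᵢ−x̄)² = 1603.104; SSW = ΣΣ(x−x̄ᵢ)² = 704.781
MSB = 1603.104/3 = 534.3681; MSW = 704.781/31 = 22.7349
F = MSB/MSW = 23.5043
df = (3, 31)
p-value (upper-tail) = 0.00000
At α=0.01: p < α → reject H₀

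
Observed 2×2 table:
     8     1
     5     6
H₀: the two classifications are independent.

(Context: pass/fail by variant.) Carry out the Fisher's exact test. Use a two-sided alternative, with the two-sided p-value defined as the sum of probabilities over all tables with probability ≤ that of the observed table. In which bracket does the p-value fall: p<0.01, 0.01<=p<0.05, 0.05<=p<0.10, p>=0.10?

Margins: r₁=9, r₂=11, c₁=13, c₂=7, n=20
p_obs = C(9,8)·C(11,5)/C(20,13); sum pmf over tables with pmf ≤ p_obs
p-value (two-sided) = 0.07028
→ bracket: 0.05<=p<0.10

p-value bracket: 0.05<=p<0.10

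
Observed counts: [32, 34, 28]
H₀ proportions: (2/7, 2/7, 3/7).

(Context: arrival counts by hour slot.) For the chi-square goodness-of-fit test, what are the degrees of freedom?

degrees of freedom = 2

df = k − 1 = 3 − 1 = 2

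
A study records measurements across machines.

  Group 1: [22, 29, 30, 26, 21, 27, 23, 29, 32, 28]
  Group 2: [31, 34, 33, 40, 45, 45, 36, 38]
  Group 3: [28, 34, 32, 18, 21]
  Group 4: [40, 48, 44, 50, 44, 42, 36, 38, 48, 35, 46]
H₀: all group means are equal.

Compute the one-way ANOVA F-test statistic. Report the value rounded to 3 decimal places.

Group means [26.70, 37.75, 26.60, 42.82], grand mean 34.500
SSB = Σnᵢ(x̄ᵢ−x̄)² = 1766.064; SSW = ΣΣ(x−x̄ᵢ)² = 764.436
MSB = 1766.064/3 = 588.6879; MSW = 764.436/30 = 25.4812
F = MSB/MSW = 23.1028
df = (3, 30)

test statistic = 23.103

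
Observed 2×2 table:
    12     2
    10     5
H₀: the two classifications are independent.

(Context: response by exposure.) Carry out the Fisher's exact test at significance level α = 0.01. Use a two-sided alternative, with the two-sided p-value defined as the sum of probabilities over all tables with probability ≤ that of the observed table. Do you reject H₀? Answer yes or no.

reject H₀: no

Margins: r₁=14, r₂=15, c₁=22, c₂=7, n=29
p_obs = C(14,12)·C(15,10)/C(29,22); sum pmf over tables with pmf ≤ p_obs
p-value (two-sided) = 0.38985
At α=0.01: p ≥ α → fail to reject H₀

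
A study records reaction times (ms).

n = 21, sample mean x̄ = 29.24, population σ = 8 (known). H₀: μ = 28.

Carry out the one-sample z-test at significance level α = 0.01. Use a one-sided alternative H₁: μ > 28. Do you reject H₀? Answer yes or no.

reject H₀: no

SE = σ/√n = 8/√21 = 1.7457
z = (x̄−μ₀)/SE = (29.24−28)/1.7457 = 0.7103
p-value (one-sided, H₁ greater) = 0.23876
At α=0.01: p ≥ α → fail to reject H₀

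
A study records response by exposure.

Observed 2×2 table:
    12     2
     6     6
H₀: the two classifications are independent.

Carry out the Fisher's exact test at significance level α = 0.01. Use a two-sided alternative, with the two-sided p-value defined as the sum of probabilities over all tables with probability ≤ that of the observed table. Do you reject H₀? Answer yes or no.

Margins: r₁=14, r₂=12, c₁=18, c₂=8, n=26
p_obs = C(14,12)·C(12,6)/C(26,18); sum pmf over tables with pmf ≤ p_obs
p-value (two-sided) = 0.08952
At α=0.01: p ≥ α → fail to reject H₀

reject H₀: no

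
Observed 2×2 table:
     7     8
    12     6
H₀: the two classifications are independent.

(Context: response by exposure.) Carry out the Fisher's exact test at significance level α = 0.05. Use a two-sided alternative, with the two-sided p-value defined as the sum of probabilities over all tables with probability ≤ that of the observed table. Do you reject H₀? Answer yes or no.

Margins: r₁=15, r₂=18, c₁=19, c₂=14, n=33
p_obs = C(15,7)·C(18,12)/C(33,19); sum pmf over tables with pmf ≤ p_obs
p-value (two-sided) = 0.30411
At α=0.05: p ≥ α → fail to reject H₀

reject H₀: no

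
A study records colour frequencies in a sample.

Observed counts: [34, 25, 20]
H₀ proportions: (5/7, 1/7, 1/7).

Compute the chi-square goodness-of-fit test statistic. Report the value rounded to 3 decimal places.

n = 79; E_i = n·p_i = [56.43, 11.29, 11.29]
χ² = (34−56.43)²/56.43 + (25−11.29)²/11.29 + (20−11.29)²/11.29 = 32.3089
df = 2

test statistic = 32.309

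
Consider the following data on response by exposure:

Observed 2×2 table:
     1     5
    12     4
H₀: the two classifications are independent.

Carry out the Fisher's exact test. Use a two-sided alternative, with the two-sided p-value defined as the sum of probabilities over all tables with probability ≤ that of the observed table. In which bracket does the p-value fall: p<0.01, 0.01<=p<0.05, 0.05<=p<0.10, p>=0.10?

Margins: r₁=6, r₂=16, c₁=13, c₂=9, n=22
p_obs = C(6,1)·C(16,12)/C(22,13); sum pmf over tables with pmf ≤ p_obs
p-value (two-sided) = 0.02308
→ bracket: 0.01<=p<0.05

p-value bracket: 0.01<=p<0.05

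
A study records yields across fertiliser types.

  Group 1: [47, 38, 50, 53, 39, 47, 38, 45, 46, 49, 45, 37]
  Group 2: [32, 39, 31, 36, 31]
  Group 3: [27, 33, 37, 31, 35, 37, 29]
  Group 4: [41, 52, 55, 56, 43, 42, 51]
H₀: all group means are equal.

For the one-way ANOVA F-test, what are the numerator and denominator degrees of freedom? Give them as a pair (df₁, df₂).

k = 4 groups, N = 31 total
df = (k−1, N−k) = (4−1, 31−4) = (3, 27)

degrees of freedom = [3, 27]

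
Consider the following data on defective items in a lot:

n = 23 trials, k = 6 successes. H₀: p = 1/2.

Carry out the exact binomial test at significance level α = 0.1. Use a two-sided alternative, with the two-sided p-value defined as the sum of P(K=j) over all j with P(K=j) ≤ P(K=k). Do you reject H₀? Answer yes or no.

reject H₀: yes

Exact binomial: n=23, k=6, p₀=1/2=0.5000
P(X=j) = C(n,j)·p₀^j·(1−p₀)^(n−j); p = Σ P(X=j) over j with P(X=j) ≤ P(X=6)
p-value (two-sided) = 0.03469
At α=0.1: p < α → reject H₀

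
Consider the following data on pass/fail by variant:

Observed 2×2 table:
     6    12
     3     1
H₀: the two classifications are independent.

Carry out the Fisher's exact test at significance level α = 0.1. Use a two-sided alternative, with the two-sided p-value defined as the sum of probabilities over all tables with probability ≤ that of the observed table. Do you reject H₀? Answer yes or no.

Margins: r₁=18, r₂=4, c₁=9, c₂=13, n=22
p_obs = C(18,6)·C(4,3)/C(22,9); sum pmf over tables with pmf ≤ p_obs
p-value (two-sided) = 0.26425
At α=0.1: p ≥ α → fail to reject H₀

reject H₀: no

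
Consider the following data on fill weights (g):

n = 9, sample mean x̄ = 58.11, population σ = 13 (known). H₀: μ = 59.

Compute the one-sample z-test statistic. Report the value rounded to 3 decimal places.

test statistic = -0.205

SE = σ/√n = 13/√9 = 4.3333
z = (x̄−μ₀)/SE = (58.11−59)/4.3333 = -0.2054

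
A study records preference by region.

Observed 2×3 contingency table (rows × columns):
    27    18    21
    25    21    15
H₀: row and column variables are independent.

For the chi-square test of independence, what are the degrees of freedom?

df = (r−1)(c−1) = (2−1)·(3−1) = 2

degrees of freedom = 2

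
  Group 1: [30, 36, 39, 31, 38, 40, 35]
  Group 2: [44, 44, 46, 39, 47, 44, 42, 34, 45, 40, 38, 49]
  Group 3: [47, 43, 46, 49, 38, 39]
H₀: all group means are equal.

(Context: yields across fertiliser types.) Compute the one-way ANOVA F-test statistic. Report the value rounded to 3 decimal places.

test statistic = 8.004

Group means [35.57, 42.67, 43.67], grand mean 40.920
SSB = Σnᵢ(x̄ᵢ−x̄)² = 282.126; SSW = ΣΣ(x−x̄ᵢ)² = 387.714
MSB = 282.126/2 = 141.0629; MSW = 387.714/22 = 17.6234
F = MSB/MSW = 8.0043
df = (2, 22)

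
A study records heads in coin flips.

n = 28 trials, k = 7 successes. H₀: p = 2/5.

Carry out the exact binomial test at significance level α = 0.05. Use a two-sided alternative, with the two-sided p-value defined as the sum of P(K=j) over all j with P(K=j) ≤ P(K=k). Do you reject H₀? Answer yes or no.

Exact binomial: n=28, k=7, p₀=2/5=0.4000
P(X=j) = C(n,j)·p₀^j·(1−p₀)^(n−j); p = Σ P(X=j) over j with P(X=j) ≤ P(X=7)
p-value (two-sided) = 0.12396
At α=0.05: p ≥ α → fail to reject H₀

reject H₀: no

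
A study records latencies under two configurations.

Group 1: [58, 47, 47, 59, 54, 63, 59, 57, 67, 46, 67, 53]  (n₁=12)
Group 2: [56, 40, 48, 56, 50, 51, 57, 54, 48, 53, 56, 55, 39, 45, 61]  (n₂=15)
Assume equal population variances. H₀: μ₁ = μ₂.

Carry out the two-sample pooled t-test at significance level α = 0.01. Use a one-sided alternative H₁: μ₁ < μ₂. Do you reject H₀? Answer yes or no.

x̄₁=56.417, s₁=7.305, n₁=12
x̄₂=51.267, s₂=6.319, n₂=15
s_p² = [11·7.305² + 14·6.319²]/25 = 45.8340
SE = √(s_p²·(1/12+1/15)) = 2.6220
t = (56.417−51.267)/2.6220 = 1.9641
df = 25
p-value (one-sided, H₁ less) = 0.96964
At α=0.01: p ≥ α → fail to reject H₀

reject H₀: no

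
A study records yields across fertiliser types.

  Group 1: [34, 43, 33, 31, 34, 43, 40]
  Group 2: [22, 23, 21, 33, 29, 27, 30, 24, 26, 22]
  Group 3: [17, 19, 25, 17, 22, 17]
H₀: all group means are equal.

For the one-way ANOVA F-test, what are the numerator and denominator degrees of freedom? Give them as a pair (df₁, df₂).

degrees of freedom = [2, 20]

k = 3 groups, N = 23 total
df = (k−1, N−k) = (3−1, 23−3) = (2, 20)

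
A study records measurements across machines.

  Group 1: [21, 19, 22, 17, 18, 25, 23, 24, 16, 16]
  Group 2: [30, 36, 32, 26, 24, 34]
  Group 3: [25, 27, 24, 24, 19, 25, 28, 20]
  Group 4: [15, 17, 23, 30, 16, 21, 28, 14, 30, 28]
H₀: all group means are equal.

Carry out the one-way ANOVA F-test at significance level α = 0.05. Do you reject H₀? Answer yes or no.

reject H₀: yes

Group means [20.10, 30.33, 24.00, 22.20], grand mean 23.441
SSB = Σnᵢ(x̄ᵢ−x̄)² = 414.549; SSW = ΣΣ(x−x̄ᵢ)² = 651.833
MSB = 414.549/3 = 138.1830; MSW = 651.833/30 = 21.7278
F = MSB/MSW = 6.3597
df = (3, 30)
p-value (upper-tail) = 0.00182
At α=0.05: p < α → reject H₀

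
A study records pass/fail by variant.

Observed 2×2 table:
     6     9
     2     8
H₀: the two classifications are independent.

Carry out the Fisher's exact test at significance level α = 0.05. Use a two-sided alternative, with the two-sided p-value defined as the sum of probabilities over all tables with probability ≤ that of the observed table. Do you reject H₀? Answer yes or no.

reject H₀: no

Margins: r₁=15, r₂=10, c₁=8, c₂=17, n=25
p_obs = C(15,6)·C(10,2)/C(25,8); sum pmf over tables with pmf ≤ p_obs
p-value (two-sided) = 0.40179
At α=0.05: p ≥ α → fail to reject H₀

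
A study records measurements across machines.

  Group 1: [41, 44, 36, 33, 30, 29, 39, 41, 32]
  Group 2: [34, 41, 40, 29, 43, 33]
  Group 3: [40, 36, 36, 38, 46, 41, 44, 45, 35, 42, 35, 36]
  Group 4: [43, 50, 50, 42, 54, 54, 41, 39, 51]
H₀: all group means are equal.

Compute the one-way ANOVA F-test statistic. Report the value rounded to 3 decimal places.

test statistic = 8.428

Group means [36.11, 36.67, 39.50, 47.11], grand mean 40.083
SSB = Σnᵢ(x̄ᵢ−x̄)² = 660.639; SSW = ΣΣ(x−x̄ᵢ)² = 836.111
MSB = 660.639/3 = 220.2130; MSW = 836.111/32 = 26.1285
F = MSB/MSW = 8.4281
df = (3, 32)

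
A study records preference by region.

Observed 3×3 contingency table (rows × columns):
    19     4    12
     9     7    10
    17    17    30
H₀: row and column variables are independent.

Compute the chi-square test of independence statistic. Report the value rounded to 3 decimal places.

Row totals [35, 26, 64], col totals [45, 28, 52], n=125
χ² = (19−12.60)²/12.60 + (4−7.84)²/7.84 + (12−14.56)²/14.56 + (9−9.36)²/9.36 + (7−5.82)²/5.82 + (10−10.82)²/10.82 + (17−23.04)²/23.04 + (17−14.34)²/14.34 + (30−26.62)²/26.62 = 8.4011
df = 4

test statistic = 8.401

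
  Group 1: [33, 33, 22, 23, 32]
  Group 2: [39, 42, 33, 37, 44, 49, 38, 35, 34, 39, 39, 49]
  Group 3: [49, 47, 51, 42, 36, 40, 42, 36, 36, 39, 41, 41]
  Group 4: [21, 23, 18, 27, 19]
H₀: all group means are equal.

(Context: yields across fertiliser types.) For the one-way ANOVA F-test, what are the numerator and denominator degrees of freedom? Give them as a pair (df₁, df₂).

degrees of freedom = [3, 30]

k = 4 groups, N = 34 total
df = (k−1, N−k) = (4−1, 34−4) = (3, 30)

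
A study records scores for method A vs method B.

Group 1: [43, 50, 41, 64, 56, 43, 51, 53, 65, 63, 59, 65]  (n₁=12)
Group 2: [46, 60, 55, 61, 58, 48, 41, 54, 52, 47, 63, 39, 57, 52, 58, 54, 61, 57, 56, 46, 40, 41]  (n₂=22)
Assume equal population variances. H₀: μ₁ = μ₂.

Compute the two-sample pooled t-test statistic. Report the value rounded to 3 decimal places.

test statistic = 0.808

x̄₁=54.417, s₁=8.979, n₁=12
x̄₂=52.091, s₂=7.464, n₂=22
s_p² = [11·8.979² + 21·7.464²]/32 = 64.2730
SE = √(s_p²·(1/12+1/22)) = 2.8771
t = (54.417−52.091)/2.8771 = 0.8084
df = 32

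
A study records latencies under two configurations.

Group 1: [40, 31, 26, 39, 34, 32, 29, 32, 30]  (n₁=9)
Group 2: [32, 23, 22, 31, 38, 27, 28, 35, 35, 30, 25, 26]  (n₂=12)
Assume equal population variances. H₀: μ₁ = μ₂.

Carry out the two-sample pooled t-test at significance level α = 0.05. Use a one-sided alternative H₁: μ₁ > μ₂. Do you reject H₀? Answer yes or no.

reject H₀: no

x̄₁=32.556, s₁=4.531, n₁=9
x̄₂=29.333, s₂=5.051, n₂=12
s_p² = [8·4.531² + 11·5.051²]/19 = 23.4152
SE = √(s_p²·(1/9+1/12)) = 2.1338
t = (32.556−29.333)/2.1338 = 1.5101
df = 19
p-value (one-sided, H₁ greater) = 0.07373
At α=0.05: p ≥ α → fail to reject H₀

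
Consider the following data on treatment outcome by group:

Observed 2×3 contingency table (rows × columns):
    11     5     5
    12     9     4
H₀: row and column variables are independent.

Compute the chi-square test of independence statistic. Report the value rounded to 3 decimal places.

test statistic = 0.957

Row totals [21, 25], col totals [23, 14, 9], n=46
χ² = (11−10.50)²/10.50 + (5−6.39)²/6.39 + (5−4.11)²/4.11 + (12−12.50)²/12.50 + (9−7.61)²/7.61 + (4−4.89)²/4.89 = 0.9569
df = 2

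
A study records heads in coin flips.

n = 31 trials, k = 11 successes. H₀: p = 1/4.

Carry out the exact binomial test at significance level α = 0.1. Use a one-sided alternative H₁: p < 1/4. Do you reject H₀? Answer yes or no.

reject H₀: no

Exact binomial: n=31, k=11, p₀=1/4=0.2500
P(X≤11) from Σ C(n,i)·p₀^i·(1−p₀)^(n−i)
p-value (one-sided, H₁ less) = 0.93557
At α=0.1: p ≥ α → fail to reject H₀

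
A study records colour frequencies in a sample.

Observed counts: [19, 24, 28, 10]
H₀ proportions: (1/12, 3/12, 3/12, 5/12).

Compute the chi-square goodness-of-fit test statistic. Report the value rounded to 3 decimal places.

test statistic = 42.605

n = 81; E_i = n·p_i = [6.75, 20.25, 20.25, 33.75]
χ² = (19−6.75)²/6.75 + (24−20.25)²/20.25 + (28−20.25)²/20.25 + (10−33.75)²/33.75 = 42.6049
df = 3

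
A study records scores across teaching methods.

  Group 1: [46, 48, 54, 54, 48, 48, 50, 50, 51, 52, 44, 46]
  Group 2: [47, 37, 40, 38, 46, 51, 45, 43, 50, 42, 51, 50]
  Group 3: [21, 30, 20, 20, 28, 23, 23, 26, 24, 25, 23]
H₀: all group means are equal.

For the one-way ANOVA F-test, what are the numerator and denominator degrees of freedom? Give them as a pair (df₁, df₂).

degrees of freedom = [2, 32]

k = 3 groups, N = 35 total
df = (k−1, N−k) = (3−1, 35−3) = (2, 32)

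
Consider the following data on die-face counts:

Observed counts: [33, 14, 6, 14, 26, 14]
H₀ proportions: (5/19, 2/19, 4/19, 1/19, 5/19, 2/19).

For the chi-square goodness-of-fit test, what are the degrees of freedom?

degrees of freedom = 5

df = k − 1 = 6 − 1 = 5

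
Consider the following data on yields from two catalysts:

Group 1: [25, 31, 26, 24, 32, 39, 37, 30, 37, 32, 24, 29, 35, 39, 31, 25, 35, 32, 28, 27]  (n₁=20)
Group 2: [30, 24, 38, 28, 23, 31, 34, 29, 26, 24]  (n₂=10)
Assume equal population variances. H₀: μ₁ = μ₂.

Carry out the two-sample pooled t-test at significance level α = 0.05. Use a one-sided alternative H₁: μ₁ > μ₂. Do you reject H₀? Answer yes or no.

x̄₁=30.900, s₁=4.919, n₁=20
x̄₂=28.700, s₂=4.785, n₂=10
s_p² = [19·4.919² + 9·4.785²]/28 = 23.7821
SE = √(s_p²·(1/20+1/10)) = 1.8887
t = (30.900−28.700)/1.8887 = 1.1648
df = 28
p-value (one-sided, H₁ greater) = 0.12696
At α=0.05: p ≥ α → fail to reject H₀

reject H₀: no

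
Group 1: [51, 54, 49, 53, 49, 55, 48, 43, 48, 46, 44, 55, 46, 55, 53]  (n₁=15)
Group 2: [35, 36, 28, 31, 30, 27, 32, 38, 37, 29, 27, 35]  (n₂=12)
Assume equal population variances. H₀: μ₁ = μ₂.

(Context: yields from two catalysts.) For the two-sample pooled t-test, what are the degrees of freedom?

degrees of freedom = 25

df = n₁ + n₂ − 2 = 15 + 12 − 2 = 25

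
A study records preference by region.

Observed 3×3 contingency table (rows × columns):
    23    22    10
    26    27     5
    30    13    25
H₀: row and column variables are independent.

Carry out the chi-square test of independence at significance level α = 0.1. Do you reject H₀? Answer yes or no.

reject H₀: yes

Row totals [55, 58, 68], col totals [79, 62, 40], n=181
χ² = (23−24.01)²/24.01 + (22−18.84)²/18.84 + (10−12.15)²/12.15 + (26−25.31)²/25.31 + (27−19.87)²/19.87 + (5−12.82)²/12.82 + (30−29.68)²/29.68 + (13−23.29)²/23.29 + (25−15.03)²/15.03 = 19.4709
df = 4
p-value (upper-tail) = 0.00063
At α=0.1: p < α → reject H₀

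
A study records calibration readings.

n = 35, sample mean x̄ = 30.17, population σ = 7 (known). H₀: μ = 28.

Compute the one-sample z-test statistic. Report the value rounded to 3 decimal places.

test statistic = 1.834

SE = σ/√n = 7/√35 = 1.1832
z = (x̄−μ₀)/SE = (30.17−28)/1.1832 = 1.8340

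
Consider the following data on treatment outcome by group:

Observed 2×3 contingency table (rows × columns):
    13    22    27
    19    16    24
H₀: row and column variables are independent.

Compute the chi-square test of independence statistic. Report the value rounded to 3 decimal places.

test statistic = 2.176

Row totals [62, 59], col totals [32, 38, 51], n=121
χ² = (13−16.40)²/16.40 + (22−19.47)²/19.47 + (27−26.13)²/26.13 + (19−15.60)²/15.60 + (16−18.53)²/18.53 + (24−24.87)²/24.87 = 2.1758
df = 2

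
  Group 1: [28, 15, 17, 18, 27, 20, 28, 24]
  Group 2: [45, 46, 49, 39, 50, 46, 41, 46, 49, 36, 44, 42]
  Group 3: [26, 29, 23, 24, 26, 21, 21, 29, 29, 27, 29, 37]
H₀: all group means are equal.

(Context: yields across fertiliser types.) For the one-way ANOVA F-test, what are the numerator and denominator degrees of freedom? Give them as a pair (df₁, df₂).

k = 3 groups, N = 32 total
df = (k−1, N−k) = (3−1, 32−3) = (2, 29)

degrees of freedom = [2, 29]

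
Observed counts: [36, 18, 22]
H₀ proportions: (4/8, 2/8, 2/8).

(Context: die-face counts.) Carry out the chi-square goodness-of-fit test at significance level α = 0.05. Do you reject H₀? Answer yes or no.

n = 76; E_i = n·p_i = [38.00, 19.00, 19.00]
χ² = (36−38.00)²/38.00 + (18−19.00)²/19.00 + (22−19.00)²/19.00 = 0.6316
df = 2
p-value (upper-tail) = 0.72921
At α=0.05: p ≥ α → fail to reject H₀

reject H₀: no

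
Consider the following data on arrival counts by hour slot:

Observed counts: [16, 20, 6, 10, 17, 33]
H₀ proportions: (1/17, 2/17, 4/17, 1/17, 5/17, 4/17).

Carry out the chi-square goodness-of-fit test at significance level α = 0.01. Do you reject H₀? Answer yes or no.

reject H₀: yes

n = 102; E_i = n·p_i = [6.00, 12.00, 24.00, 6.00, 30.00, 24.00]
χ² = (16−6.00)²/6.00 + (20−12.00)²/12.00 + (6−24.00)²/24.00 + (10−6.00)²/6.00 + (17−30.00)²/30.00 + (33−24.00)²/24.00 = 47.1750
df = 5
p-value (upper-tail) = 0.00000
At α=0.01: p < α → reject H₀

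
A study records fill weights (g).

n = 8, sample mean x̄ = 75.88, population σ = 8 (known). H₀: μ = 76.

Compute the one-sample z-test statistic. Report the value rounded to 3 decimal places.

SE = σ/√n = 8/√8 = 2.8284
z = (x̄−μ₀)/SE = (75.88−76)/2.8284 = -0.0424

test statistic = -0.042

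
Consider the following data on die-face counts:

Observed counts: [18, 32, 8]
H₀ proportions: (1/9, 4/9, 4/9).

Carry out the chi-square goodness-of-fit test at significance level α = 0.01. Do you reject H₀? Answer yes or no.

n = 58; E_i = n·p_i = [6.44, 25.78, 25.78]
χ² = (18−6.44)²/6.44 + (32−25.78)²/25.78 + (8−25.78)²/25.78 = 34.4828
df = 2
p-value (upper-tail) = 0.00000
At α=0.01: p < α → reject H₀

reject H₀: yes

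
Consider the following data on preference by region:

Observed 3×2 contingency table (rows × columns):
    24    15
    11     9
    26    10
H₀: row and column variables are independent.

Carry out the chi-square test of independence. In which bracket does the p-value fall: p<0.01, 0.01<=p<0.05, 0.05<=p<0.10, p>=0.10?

Row totals [39, 20, 36], col totals [61, 34], n=95
χ² = (24−25.04)²/25.04 + (15−13.96)²/13.96 + (11−12.84)²/12.84 + (9−7.16)²/7.16 + (26−23.12)²/23.12 + (10−12.88)²/12.88 = 1.8650
df = 2
p-value (upper-tail) = 0.39357
→ bracket: p>=0.10

p-value bracket: p>=0.10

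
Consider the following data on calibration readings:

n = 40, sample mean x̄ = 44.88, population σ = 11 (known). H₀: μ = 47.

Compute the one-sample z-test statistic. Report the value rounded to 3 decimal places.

SE = σ/√n = 11/√40 = 1.7393
z = (x̄−μ₀)/SE = (44.88−47)/1.7393 = -1.2189

test statistic = -1.219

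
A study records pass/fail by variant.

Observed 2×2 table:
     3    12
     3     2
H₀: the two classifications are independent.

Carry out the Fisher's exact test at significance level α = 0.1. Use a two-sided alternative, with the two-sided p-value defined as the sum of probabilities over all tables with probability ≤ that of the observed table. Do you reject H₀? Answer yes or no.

reject H₀: no

Margins: r₁=15, r₂=5, c₁=6, c₂=14, n=20
p_obs = C(15,3)·C(5,3)/C(20,6); sum pmf over tables with pmf ≤ p_obs
p-value (two-sided) = 0.13132
At α=0.1: p ≥ α → fail to reject H₀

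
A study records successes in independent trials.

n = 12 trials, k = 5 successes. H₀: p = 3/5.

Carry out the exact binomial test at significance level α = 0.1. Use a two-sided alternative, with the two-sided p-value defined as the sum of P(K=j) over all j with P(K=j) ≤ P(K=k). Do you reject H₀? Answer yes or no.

reject H₀: no

Exact binomial: n=12, k=5, p₀=3/5=0.6000
P(X=j) = C(n,j)·p₀^j·(1−p₀)^(n−j); p = Σ P(X=j) over j with P(X=j) ≤ P(X=5)
p-value (two-sided) = 0.24166
At α=0.1: p ≥ α → fail to reject H₀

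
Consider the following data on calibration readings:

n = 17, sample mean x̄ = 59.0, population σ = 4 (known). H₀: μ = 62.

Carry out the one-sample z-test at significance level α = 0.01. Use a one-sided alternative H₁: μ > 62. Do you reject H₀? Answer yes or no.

SE = σ/√n = 4/√17 = 0.9701
z = (x̄−μ₀)/SE = (59.0−62)/0.9701 = -3.0923
p-value (one-sided, H₁ greater) = 0.99901
At α=0.01: p ≥ α → fail to reject H₀

reject H₀: no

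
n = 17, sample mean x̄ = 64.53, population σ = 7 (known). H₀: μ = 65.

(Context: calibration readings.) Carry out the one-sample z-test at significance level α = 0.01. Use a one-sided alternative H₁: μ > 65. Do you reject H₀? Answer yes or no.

reject H₀: no

SE = σ/√n = 7/√17 = 1.6977
z = (x̄−μ₀)/SE = (64.53−65)/1.6977 = -0.2768
p-value (one-sided, H₁ greater) = 0.60905
At α=0.01: p ≥ α → fail to reject H₀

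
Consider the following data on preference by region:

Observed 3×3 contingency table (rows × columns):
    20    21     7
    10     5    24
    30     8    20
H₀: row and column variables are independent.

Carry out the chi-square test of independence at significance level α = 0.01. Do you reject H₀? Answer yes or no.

reject H₀: yes

Row totals [48, 39, 58], col totals [60, 34, 51], n=145
χ² = (20−19.86)²/19.86 + (21−11.26)²/11.26 + (7−16.88)²/16.88 + (10−16.14)²/16.14 + (5−9.14)²/9.14 + (24−13.72)²/13.72 + (30−24.00)²/24.00 + (8−13.60)²/13.60 + (20−20.40)²/20.40 = 29.9583
df = 4
p-value (upper-tail) = 0.00000
At α=0.01: p < α → reject H₀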